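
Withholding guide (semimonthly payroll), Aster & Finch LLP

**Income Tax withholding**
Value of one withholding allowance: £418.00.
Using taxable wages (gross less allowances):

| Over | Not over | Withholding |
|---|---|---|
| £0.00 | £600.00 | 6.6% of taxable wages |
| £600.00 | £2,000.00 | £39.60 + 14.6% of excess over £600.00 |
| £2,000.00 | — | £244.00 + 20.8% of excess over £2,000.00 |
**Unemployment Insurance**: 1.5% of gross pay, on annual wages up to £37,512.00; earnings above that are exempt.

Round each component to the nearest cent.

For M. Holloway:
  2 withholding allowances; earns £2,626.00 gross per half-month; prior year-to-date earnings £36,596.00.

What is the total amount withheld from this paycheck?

Income Tax: taxable = £2,626.00 − 2×£418.00 = £1,790.00
  £39.60 + 14.6% × (£1,790.00 − £600.00) = £39.60 + 14.6% × £1,190.00 = £213.34
Unemployment Insurance: cap £37,512.00 − YTD £36,596.00 = £916.00 subject; 1.5% × £916.00 = £13.74
Total: £213.34 + £13.74 = £227.08

£227.08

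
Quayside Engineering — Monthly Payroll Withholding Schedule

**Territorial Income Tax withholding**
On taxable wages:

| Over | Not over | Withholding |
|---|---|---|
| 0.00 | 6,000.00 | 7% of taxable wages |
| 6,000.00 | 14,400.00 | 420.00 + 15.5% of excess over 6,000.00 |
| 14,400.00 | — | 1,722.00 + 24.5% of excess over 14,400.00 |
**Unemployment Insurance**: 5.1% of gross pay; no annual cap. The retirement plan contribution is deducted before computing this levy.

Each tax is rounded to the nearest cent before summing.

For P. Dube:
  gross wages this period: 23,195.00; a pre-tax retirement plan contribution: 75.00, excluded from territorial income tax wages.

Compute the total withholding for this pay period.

Territorial Income Tax: taxable = 23,195.00 − 75.00 = 23,120.00
  1,722.00 + 24.5% × (23,120.00 − 14,400.00) = 1,722.00 + 24.5% × 8,720.00 = 3,858.40
Unemployment Insurance: 5.1% × 23,120.00 = 1,179.12
Total: 3,858.40 + 1,179.12 = 5,037.52

5,037.52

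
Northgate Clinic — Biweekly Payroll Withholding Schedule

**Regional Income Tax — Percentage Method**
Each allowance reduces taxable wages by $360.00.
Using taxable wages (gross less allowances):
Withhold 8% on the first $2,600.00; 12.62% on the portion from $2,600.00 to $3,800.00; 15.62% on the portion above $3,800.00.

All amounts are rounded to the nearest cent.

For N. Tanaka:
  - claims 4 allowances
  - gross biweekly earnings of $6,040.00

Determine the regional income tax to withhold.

$484.40

Regional Income Tax: taxable = $6,040.00 − 4×$360.00 = $4,600.00
  $359.44 + 15.62% × ($4,600.00 − $3,800.00) = $359.44 + 15.62% × $800.00 = $484.40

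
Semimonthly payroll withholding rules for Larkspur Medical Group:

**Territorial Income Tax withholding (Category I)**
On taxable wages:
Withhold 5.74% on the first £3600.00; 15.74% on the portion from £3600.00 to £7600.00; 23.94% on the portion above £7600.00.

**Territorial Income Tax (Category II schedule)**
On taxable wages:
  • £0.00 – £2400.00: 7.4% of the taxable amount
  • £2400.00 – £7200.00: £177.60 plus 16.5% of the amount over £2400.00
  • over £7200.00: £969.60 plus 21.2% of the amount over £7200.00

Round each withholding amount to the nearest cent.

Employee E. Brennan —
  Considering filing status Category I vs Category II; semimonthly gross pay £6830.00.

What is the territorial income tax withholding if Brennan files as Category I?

£715.04

Territorial Income Tax (Category I): taxable = £6830.00
  £206.64 + 15.74% × (£6830.00 − £3600.00) = £206.64 + 15.74% × £3230.00 = £715.04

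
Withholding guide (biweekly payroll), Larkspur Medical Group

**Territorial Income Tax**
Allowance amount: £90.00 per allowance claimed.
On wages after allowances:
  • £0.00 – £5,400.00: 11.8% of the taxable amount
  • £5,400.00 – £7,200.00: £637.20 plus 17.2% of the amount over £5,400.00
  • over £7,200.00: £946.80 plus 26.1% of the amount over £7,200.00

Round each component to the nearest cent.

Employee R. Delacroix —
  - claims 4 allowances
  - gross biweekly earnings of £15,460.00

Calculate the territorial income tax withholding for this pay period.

£3,008.70

Territorial Income Tax: taxable = £15,460.00 − 4×£90.00 = £15,100.00
  £946.80 + 26.1% × (£15,100.00 − £7,200.00) = £946.80 + 26.1% × £7,900.00 = £3,008.70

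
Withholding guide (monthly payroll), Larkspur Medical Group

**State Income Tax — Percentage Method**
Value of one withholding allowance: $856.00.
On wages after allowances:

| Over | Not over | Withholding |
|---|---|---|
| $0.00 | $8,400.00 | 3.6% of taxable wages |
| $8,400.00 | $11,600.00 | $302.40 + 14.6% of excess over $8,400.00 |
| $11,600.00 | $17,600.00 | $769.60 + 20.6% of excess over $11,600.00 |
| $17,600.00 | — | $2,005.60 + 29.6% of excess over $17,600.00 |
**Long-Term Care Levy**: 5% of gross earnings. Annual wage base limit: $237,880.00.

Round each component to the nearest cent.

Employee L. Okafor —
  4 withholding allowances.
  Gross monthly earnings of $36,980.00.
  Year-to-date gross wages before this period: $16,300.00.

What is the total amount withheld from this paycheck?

State Income Tax: taxable = $36,980.00 − 4×$856.00 = $33,556.00
  $2,005.60 + 29.6% × ($33,556.00 − $17,600.00) = $2,005.60 + 29.6% × $15,956.00 = $6,728.58
Long-Term Care Levy: 5% × $36,980.00 = $1,849.00
Total: $6,728.58 + $1,849.00 = $8,577.58

$8,577.58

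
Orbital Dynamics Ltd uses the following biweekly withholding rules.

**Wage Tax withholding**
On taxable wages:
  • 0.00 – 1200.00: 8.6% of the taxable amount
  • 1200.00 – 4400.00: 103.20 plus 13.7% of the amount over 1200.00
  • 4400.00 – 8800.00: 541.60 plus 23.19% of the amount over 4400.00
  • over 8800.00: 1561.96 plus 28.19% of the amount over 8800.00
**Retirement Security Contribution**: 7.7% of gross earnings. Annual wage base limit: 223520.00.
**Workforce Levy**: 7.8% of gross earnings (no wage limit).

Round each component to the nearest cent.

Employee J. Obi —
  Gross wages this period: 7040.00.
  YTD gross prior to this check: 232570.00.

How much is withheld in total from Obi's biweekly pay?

1702.94

Wage Tax: taxable = 7040.00
  541.60 + 23.19% × (7040.00 − 4400.00) = 541.60 + 23.19% × 2640.00 = 1153.82
Retirement Security Contribution: YTD 232570.00 ≥ cap 223520.00 → 0.00
Workforce Levy: 7.8% × 7040.00 = 549.12
Total: 1153.82 + 0.00 + 549.12 = 1702.94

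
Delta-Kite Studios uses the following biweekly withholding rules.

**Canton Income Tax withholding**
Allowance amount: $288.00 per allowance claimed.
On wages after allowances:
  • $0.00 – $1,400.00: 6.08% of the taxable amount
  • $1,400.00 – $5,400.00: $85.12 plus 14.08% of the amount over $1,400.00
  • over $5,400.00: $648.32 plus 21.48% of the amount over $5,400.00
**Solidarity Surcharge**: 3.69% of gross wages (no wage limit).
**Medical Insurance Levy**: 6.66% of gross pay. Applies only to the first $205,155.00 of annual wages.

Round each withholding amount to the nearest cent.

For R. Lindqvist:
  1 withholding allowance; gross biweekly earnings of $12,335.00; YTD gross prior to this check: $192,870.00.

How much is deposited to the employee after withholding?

$8,985.56

Canton Income Tax: taxable = $12,335.00 − 1×$288.00 = $12,047.00
  $648.32 + 21.48% × ($12,047.00 − $5,400.00) = $648.32 + 21.48% × $6,647.00 = $2,076.10
Solidarity Surcharge: 3.69% × $12,335.00 = $455.16
Medical Insurance Levy: cap $205,155.00 − YTD $192,870.00 = $12,285.00 subject; 6.66% × $12,285.00 = $818.18
Total withheld: $2,076.10 + $455.16 + $818.18 = $3,349.44
Net pay: $12,335.00 − $3,349.44 = $8,985.56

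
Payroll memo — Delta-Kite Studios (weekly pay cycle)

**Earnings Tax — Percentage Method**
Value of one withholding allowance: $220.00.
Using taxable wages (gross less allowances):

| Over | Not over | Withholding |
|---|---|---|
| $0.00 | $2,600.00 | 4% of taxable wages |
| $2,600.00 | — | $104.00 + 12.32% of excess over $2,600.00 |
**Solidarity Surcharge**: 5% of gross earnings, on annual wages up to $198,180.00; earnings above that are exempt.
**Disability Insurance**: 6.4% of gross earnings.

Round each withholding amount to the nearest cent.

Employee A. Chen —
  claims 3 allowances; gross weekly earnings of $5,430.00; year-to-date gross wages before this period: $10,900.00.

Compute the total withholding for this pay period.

$990.36

Earnings Tax: taxable = $5,430.00 − 3×$220.00 = $4,770.00
  $104.00 + 12.32% × ($4,770.00 − $2,600.00) = $104.00 + 12.32% × $2,170.00 = $371.34
Solidarity Surcharge: 5% × $5,430.00 = $271.50
Disability Insurance: 6.4% × $5,430.00 = $347.52
Total: $371.34 + $271.50 + $347.52 = $990.36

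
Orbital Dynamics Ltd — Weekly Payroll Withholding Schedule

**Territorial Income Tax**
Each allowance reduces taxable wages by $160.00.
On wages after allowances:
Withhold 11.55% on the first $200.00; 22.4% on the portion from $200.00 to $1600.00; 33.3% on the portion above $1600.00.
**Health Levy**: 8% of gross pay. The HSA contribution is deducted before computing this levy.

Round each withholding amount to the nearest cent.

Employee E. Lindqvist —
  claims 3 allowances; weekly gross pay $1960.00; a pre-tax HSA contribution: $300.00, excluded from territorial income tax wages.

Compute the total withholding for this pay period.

$375.42

Territorial Income Tax: taxable = $1960.00 − $300.00 − 3×$160.00 = $1180.00
  $23.10 + 22.4% × ($1180.00 − $200.00) = $23.10 + 22.4% × $980.00 = $242.62
Health Levy: 8% × $1660.00 = $132.80
Total: $242.62 + $132.80 = $375.42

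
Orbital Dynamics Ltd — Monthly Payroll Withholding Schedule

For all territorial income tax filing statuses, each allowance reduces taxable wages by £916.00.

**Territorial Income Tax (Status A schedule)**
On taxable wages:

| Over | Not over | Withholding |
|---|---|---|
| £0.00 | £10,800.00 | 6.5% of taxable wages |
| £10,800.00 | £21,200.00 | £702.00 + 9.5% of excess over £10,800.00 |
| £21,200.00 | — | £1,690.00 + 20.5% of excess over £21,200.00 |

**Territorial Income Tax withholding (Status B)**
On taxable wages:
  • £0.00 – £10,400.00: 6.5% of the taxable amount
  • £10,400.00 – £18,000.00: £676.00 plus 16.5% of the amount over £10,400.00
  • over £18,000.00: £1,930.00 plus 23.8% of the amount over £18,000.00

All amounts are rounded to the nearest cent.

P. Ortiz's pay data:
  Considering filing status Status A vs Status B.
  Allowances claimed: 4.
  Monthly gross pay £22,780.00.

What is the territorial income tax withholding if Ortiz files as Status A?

Territorial Income Tax (Status A): taxable = £22,780.00 − 4×£916.00 = £19,116.00
  £702.00 + 9.5% × (£19,116.00 − £10,800.00) = £702.00 + 9.5% × £8,316.00 = £1,492.02

£1,492.02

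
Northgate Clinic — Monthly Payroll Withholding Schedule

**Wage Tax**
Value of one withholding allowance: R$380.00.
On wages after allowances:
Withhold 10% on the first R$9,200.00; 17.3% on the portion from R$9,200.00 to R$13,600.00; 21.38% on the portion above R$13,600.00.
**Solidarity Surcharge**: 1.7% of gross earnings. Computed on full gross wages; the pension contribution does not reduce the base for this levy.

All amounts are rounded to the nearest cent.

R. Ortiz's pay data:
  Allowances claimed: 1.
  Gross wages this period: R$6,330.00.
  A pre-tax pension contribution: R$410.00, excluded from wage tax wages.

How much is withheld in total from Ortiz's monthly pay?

Wage Tax: taxable = R$6,330.00 − R$410.00 − 1×R$380.00 = R$5,540.00
  10% × R$5,540.00 = R$554.00
Solidarity Surcharge: 1.7% × R$6,330.00 = R$107.61
Total: R$554.00 + R$107.61 = R$661.61

R$661.61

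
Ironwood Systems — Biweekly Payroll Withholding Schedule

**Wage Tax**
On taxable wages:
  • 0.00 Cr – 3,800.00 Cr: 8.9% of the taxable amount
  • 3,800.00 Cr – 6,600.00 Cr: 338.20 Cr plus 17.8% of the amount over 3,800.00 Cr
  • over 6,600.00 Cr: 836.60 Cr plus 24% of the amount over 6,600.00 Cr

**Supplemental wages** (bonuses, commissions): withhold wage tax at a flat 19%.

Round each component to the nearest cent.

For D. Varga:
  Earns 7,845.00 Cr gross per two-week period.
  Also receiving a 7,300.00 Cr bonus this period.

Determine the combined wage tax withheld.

Wage Tax: taxable = 7,845.00 Cr
  836.60 Cr + 24% × (7,845.00 Cr − 6,600.00 Cr) = 836.60 Cr + 24% × 1,245.00 Cr = 1,135.40 Cr
Supplemental (19% flat on bonus): 19% × 7,300.00 Cr = 1,387.00 Cr
Total wage tax: 1,135.40 Cr + 1,387.00 Cr = 2,522.40 Cr

2,522.40 Cr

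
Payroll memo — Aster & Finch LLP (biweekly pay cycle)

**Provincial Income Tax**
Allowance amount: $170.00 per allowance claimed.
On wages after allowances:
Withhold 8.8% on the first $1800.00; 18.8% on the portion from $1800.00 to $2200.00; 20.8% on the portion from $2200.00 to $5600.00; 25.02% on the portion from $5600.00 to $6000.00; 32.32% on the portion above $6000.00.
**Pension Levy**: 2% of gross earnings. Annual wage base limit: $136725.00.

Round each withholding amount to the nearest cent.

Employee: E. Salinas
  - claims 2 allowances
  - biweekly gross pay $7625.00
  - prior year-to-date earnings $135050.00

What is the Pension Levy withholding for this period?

Pension Levy: cap $136725.00 − YTD $135050.00 = $1675.00 subject; 2% × $1675.00 = $33.50

$33.50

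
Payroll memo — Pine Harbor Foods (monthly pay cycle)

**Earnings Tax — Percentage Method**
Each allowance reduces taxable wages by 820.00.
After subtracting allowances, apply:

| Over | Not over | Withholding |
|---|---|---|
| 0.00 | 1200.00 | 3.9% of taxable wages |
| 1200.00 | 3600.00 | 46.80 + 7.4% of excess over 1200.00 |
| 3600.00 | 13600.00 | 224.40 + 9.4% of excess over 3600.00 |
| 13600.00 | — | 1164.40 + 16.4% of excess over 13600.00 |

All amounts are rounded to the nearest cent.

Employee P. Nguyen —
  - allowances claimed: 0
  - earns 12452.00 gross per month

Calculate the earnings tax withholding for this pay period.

Earnings Tax: taxable = 12452.00
  224.40 + 9.4% × (12452.00 − 3600.00) = 224.40 + 9.4% × 8852.00 = 1056.49

1056.49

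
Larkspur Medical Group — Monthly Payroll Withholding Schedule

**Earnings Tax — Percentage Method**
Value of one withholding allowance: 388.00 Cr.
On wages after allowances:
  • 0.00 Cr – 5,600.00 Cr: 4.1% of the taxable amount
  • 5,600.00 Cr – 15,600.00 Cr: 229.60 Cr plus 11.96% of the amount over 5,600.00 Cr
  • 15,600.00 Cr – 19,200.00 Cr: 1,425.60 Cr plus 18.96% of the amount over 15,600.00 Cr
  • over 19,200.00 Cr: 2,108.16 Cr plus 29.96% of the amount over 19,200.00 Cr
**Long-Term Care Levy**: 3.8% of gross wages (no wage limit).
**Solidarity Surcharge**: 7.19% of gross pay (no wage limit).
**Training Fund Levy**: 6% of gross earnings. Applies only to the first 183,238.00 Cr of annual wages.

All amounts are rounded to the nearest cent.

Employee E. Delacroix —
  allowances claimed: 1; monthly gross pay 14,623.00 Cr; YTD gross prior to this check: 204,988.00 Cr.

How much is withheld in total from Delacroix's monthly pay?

Earnings Tax: taxable = 14,623.00 Cr − 1×388.00 Cr = 14,235.00 Cr
  229.60 Cr + 11.96% × (14,235.00 Cr − 5,600.00 Cr) = 229.60 Cr + 11.96% × 8,635.00 Cr = 1,262.35 Cr
Long-Term Care Levy: 3.8% × 14,623.00 Cr = 555.67 Cr
Solidarity Surcharge: 7.19% × 14,623.00 Cr = 1,051.39 Cr
Training Fund Levy: YTD 204,988.00 Cr ≥ cap 183,238.00 Cr → 0.00 Cr
Total: 1,262.35 Cr + 555.67 Cr + 1,051.39 Cr + 0.00 Cr = 2,869.41 Cr

2,869.41 Cr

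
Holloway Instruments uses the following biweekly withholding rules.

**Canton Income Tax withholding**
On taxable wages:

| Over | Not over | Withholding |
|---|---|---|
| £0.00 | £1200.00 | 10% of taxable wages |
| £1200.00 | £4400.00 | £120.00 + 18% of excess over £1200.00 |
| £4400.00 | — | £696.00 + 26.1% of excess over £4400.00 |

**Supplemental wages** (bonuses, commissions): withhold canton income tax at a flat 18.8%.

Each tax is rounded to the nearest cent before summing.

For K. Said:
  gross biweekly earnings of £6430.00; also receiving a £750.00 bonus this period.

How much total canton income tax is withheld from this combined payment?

Canton Income Tax: taxable = £6430.00
  £696.00 + 26.1% × (£6430.00 − £4400.00) = £696.00 + 26.1% × £2030.00 = £1225.83
Supplemental (18.8% flat on bonus): 18.8% × £750.00 = £141.00
Total canton income tax: £1225.83 + £141.00 = £1366.83

£1366.83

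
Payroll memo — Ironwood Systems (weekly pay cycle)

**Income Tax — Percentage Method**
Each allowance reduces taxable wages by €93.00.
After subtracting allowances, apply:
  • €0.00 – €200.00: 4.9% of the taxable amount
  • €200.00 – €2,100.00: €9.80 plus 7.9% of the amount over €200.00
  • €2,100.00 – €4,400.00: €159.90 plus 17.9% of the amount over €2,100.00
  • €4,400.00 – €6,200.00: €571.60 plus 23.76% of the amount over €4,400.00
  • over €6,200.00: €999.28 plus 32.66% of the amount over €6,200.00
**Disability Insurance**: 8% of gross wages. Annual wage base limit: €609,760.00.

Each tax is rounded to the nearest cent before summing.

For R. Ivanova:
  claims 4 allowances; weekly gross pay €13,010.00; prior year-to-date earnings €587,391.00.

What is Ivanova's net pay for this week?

Income Tax: taxable = €13,010.00 − 4×€93.00 = €12,638.00
  €999.28 + 32.66% × (€12,638.00 − €6,200.00) = €999.28 + 32.66% × €6,438.00 = €3,101.93
Disability Insurance: 8% × €13,010.00 = €1,040.80
Total withheld: €3,101.93 + €1,040.80 = €4,142.73
Net pay: €13,010.00 − €4,142.73 = €8,867.27

€8,867.27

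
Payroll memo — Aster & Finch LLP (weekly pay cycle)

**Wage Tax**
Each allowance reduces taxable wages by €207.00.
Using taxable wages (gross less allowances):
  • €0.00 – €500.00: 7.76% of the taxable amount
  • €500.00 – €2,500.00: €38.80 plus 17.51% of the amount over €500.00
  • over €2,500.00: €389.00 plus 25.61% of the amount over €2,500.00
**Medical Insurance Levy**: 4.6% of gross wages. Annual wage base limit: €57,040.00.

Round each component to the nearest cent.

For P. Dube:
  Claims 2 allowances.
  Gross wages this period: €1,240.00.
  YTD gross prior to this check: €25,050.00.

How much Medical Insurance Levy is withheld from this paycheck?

Medical Insurance Levy: 4.6% × €1,240.00 = €57.04

€57.04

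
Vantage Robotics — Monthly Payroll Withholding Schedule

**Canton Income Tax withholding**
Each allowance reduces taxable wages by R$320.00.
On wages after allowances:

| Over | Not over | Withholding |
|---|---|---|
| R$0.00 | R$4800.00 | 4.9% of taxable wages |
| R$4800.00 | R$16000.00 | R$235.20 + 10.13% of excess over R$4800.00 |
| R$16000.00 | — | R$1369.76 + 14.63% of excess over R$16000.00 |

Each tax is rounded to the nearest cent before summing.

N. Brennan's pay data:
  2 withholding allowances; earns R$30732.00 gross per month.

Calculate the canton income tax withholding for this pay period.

Canton Income Tax: taxable = R$30732.00 − 2×R$320.00 = R$30092.00
  R$1369.76 + 14.63% × (R$30092.00 − R$16000.00) = R$1369.76 + 14.63% × R$14092.00 = R$3431.42

R$3431.42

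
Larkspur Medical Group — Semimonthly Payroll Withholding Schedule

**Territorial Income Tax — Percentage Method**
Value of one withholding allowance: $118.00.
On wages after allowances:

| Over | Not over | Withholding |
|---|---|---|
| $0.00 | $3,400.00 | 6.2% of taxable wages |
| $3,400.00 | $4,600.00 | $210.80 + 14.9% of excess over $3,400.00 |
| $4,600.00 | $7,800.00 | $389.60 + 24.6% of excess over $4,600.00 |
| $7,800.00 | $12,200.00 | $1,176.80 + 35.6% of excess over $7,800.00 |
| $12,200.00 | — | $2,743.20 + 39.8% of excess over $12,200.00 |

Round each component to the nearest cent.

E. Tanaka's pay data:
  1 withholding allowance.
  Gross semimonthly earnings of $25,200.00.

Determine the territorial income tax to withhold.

$7,870.24

Territorial Income Tax: taxable = $25,200.00 − 1×$118.00 = $25,082.00
  $2,743.20 + 39.8% × ($25,082.00 − $12,200.00) = $2,743.20 + 39.8% × $12,882.00 = $7,870.24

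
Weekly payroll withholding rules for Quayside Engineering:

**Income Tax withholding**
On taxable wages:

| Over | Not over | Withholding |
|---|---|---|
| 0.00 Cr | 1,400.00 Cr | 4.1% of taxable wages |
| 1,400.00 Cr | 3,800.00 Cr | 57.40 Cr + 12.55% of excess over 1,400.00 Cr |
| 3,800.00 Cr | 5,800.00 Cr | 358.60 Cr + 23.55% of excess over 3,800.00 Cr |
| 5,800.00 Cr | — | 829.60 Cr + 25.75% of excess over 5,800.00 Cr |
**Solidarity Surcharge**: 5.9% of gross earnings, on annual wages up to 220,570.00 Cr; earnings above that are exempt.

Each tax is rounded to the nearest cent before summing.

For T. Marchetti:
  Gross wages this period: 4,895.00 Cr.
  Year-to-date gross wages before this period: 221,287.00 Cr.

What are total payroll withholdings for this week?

616.47 Cr

Income Tax: taxable = 4,895.00 Cr
  358.60 Cr + 23.55% × (4,895.00 Cr − 3,800.00 Cr) = 358.60 Cr + 23.55% × 1,095.00 Cr = 616.47 Cr
Solidarity Surcharge: YTD 221,287.00 Cr ≥ cap 220,570.00 Cr → 0.00 Cr
Total: 616.47 Cr + 0.00 Cr = 616.47 Cr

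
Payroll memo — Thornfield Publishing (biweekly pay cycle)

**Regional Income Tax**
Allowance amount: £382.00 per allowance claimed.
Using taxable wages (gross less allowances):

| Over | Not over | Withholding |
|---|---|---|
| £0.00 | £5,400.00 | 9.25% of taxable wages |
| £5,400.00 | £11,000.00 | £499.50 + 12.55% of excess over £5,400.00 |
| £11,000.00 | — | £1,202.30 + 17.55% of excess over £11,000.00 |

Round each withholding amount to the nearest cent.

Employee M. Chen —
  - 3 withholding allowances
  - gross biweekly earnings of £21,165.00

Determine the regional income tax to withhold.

Regional Income Tax: taxable = £21,165.00 − 3×£382.00 = £20,019.00
  £1,202.30 + 17.55% × (£20,019.00 − £11,000.00) = £1,202.30 + 17.55% × £9,019.00 = £2,785.13

£2,785.13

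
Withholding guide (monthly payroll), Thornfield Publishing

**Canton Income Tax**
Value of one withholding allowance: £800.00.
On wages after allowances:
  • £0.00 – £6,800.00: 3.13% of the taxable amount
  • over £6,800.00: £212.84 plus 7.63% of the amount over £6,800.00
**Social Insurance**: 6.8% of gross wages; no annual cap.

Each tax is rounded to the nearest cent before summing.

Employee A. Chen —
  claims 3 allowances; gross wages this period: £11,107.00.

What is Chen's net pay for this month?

£9,993.38

Canton Income Tax: taxable = £11,107.00 − 3×£800.00 = £8,707.00
  £212.84 + 7.63% × (£8,707.00 − £6,800.00) = £212.84 + 7.63% × £1,907.00 = £358.34
Social Insurance: 6.8% × £11,107.00 = £755.28
Total withheld: £358.34 + £755.28 = £1,113.62
Net pay: £11,107.00 − £1,113.62 = £9,993.38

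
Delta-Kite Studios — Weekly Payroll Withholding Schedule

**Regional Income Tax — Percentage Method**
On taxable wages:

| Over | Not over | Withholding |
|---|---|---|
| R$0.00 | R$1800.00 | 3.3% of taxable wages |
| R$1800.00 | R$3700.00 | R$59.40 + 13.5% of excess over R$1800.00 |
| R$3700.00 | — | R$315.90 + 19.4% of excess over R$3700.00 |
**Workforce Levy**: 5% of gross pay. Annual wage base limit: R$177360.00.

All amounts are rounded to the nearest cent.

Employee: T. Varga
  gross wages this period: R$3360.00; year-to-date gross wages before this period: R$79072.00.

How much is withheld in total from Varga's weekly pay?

R$438.00

Regional Income Tax: taxable = R$3360.00
  R$59.40 + 13.5% × (R$3360.00 − R$1800.00) = R$59.40 + 13.5% × R$1560.00 = R$270.00
Workforce Levy: 5% × R$3360.00 = R$168.00
Total: R$270.00 + R$168.00 = R$438.00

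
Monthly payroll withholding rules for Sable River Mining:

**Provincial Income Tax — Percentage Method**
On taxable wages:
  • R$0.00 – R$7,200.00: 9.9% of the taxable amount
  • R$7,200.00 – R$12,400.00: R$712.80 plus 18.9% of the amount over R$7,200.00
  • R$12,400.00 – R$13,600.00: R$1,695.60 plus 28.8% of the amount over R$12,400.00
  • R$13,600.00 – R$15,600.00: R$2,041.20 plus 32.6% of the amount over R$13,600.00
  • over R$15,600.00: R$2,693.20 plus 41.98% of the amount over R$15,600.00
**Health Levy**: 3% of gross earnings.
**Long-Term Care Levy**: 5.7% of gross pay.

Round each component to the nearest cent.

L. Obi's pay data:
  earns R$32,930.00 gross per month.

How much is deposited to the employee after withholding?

R$20,096.76

Provincial Income Tax: taxable = R$32,930.00
  R$2,693.20 + 41.98% × (R$32,930.00 − R$15,600.00) = R$2,693.20 + 41.98% × R$17,330.00 = R$9,968.33
Health Levy: 3% × R$32,930.00 = R$987.90
Long-Term Care Levy: 5.7% × R$32,930.00 = R$1,877.01
Total withheld: R$9,968.33 + R$987.90 + R$1,877.01 = R$12,833.24
Net pay: R$32,930.00 − R$12,833.24 = R$20,096.76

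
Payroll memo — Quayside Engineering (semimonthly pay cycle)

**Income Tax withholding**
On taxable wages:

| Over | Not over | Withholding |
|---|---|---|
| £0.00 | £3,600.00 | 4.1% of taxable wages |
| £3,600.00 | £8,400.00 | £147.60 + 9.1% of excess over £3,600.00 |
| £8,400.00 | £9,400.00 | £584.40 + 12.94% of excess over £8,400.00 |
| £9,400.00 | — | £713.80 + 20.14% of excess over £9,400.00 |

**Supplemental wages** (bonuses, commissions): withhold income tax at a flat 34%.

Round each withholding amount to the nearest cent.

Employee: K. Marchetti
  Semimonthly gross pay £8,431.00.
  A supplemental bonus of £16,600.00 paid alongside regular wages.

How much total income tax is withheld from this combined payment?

Income Tax: taxable = £8,431.00
  £584.40 + 12.94% × (£8,431.00 − £8,400.00) = £584.40 + 12.94% × £31.00 = £588.41
Supplemental (34% flat on bonus): 34% × £16,600.00 = £5,644.00
Total income tax: £588.41 + £5,644.00 = £6,232.41

£6,232.41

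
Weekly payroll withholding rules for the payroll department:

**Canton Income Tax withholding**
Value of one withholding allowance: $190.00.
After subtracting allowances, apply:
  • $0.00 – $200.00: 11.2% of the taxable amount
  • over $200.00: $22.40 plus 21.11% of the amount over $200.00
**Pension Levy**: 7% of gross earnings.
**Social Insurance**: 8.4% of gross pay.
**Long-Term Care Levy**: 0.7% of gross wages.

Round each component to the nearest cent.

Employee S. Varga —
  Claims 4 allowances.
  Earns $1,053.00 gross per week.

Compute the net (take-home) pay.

$841.44

Canton Income Tax: taxable = $1,053.00 − 4×$190.00 = $293.00
  $22.40 + 21.11% × ($293.00 − $200.00) = $22.40 + 21.11% × $93.00 = $42.03
Pension Levy: 7% × $1,053.00 = $73.71
Social Insurance: 8.4% × $1,053.00 = $88.45
Long-Term Care Levy: 0.7% × $1,053.00 = $7.37
Total withheld: $42.03 + $73.71 + $88.45 + $7.37 = $211.56
Net pay: $1,053.00 − $211.56 = $841.44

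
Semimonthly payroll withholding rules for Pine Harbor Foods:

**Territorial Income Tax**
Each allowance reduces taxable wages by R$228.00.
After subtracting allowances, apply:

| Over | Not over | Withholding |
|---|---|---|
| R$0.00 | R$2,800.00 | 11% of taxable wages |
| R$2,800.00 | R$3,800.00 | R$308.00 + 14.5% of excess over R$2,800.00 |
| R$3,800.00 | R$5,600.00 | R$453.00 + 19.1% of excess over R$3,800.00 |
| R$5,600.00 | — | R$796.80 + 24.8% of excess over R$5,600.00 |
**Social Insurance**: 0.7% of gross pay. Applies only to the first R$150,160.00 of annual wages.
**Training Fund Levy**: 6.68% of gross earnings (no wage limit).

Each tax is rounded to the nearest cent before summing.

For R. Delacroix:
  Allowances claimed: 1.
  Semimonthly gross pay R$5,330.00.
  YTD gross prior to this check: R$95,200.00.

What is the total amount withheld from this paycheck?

Territorial Income Tax: taxable = R$5,330.00 − 1×R$228.00 = R$5,102.00
  R$453.00 + 19.1% × (R$5,102.00 − R$3,800.00) = R$453.00 + 19.1% × R$1,302.00 = R$701.68
Social Insurance: 0.7% × R$5,330.00 = R$37.31
Training Fund Levy: 6.68% × R$5,330.00 = R$356.04
Total: R$701.68 + R$37.31 + R$356.04 = R$1,095.03

R$1,095.03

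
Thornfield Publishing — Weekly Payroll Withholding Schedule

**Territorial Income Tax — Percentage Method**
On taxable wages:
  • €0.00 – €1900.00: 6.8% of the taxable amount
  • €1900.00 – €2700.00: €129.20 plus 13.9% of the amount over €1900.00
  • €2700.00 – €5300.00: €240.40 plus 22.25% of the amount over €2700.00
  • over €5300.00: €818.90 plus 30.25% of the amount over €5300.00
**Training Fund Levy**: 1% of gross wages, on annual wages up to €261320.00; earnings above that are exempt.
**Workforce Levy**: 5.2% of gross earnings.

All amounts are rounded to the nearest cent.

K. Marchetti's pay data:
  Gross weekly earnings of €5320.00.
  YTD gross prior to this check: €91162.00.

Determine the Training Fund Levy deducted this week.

Training Fund Levy: 1% × €5320.00 = €53.20

€53.20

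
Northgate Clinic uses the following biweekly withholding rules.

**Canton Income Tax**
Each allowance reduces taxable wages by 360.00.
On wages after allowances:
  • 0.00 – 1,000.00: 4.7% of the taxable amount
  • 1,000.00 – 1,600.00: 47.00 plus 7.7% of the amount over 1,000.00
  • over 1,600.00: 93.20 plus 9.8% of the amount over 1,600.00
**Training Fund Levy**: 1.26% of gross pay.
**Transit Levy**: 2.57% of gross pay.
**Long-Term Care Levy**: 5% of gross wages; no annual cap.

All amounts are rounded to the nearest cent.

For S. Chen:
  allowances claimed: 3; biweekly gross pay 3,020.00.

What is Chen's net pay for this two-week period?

2,626.82

Canton Income Tax: taxable = 3,020.00 − 3×360.00 = 1,940.00
  93.20 + 9.8% × (1,940.00 − 1,600.00) = 93.20 + 9.8% × 340.00 = 126.52
Training Fund Levy: 1.26% × 3,020.00 = 38.05
Transit Levy: 2.57% × 3,020.00 = 77.61
Long-Term Care Levy: 5% × 3,020.00 = 151.00
Total withheld: 126.52 + 38.05 + 77.61 + 151.00 = 393.18
Net pay: 3,020.00 − 393.18 = 2,626.82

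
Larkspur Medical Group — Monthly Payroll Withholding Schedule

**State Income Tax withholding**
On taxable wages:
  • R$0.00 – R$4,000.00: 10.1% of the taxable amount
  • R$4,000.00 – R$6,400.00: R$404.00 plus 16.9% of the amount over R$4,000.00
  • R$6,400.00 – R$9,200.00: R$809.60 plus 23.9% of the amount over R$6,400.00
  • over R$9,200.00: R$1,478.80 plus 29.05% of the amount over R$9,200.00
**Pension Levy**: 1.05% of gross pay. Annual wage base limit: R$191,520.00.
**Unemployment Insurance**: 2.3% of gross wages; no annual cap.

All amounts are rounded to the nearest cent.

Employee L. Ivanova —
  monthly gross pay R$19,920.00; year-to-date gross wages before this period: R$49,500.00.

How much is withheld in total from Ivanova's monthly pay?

R$5,260.28

State Income Tax: taxable = R$19,920.00
  R$1,478.80 + 29.05% × (R$19,920.00 − R$9,200.00) = R$1,478.80 + 29.05% × R$10,720.00 = R$4,592.96
Pension Levy: 1.05% × R$19,920.00 = R$209.16
Unemployment Insurance: 2.3% × R$19,920.00 = R$458.16
Total: R$4,592.96 + R$209.16 + R$458.16 = R$5,260.28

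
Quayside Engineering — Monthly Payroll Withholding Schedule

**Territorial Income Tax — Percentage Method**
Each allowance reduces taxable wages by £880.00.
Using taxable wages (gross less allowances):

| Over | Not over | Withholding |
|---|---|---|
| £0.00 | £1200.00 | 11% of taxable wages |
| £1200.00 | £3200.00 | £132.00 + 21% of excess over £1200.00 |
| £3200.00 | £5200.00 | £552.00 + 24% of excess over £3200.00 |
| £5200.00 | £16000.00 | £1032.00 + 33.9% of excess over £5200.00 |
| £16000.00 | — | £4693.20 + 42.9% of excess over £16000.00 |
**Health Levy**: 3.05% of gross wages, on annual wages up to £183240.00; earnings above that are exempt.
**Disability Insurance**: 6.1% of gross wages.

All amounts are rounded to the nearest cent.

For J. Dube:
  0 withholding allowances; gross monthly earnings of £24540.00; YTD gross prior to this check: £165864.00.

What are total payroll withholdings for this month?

Territorial Income Tax: taxable = £24540.00
  £4693.20 + 42.9% × (£24540.00 − £16000.00) = £4693.20 + 42.9% × £8540.00 = £8356.86
Health Levy: cap £183240.00 − YTD £165864.00 = £17376.00 subject; 3.05% × £17376.00 = £529.97
Disability Insurance: 6.1% × £24540.00 = £1496.94
Total: £8356.86 + £529.97 + £1496.94 = £10383.77

£10383.77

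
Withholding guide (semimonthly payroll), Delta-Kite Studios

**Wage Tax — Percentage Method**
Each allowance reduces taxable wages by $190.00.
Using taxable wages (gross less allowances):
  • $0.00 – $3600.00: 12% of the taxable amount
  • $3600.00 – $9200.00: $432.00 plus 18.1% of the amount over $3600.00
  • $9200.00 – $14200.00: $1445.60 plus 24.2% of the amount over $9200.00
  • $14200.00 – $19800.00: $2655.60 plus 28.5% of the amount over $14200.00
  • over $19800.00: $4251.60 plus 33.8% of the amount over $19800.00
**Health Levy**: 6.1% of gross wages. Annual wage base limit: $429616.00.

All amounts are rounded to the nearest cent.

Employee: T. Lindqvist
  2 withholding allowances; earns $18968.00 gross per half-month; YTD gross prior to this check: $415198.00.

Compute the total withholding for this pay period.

Wage Tax: taxable = $18968.00 − 2×$190.00 = $18588.00
  $2655.60 + 28.5% × ($18588.00 − $14200.00) = $2655.60 + 28.5% × $4388.00 = $3906.18
Health Levy: cap $429616.00 − YTD $415198.00 = $14418.00 subject; 6.1% × $14418.00 = $879.50
Total: $3906.18 + $879.50 = $4785.68

$4785.68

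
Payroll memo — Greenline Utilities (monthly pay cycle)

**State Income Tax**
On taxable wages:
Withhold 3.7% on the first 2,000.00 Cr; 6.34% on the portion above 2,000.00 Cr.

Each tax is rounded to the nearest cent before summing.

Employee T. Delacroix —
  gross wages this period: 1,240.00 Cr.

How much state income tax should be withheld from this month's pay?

State Income Tax: taxable = 1,240.00 Cr
  3.7% × 1,240.00 Cr = 45.88 Cr

45.88 Cr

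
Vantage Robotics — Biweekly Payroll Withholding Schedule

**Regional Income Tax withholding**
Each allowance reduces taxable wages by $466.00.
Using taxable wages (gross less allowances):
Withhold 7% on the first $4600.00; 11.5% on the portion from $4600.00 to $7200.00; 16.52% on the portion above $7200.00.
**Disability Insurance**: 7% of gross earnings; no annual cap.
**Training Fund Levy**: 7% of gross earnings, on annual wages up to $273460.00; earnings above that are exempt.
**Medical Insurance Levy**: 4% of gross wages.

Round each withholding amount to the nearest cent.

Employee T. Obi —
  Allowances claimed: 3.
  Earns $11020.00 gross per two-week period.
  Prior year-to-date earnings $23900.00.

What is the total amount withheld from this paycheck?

Regional Income Tax: taxable = $11020.00 − 3×$466.00 = $9622.00
  $621.00 + 16.52% × ($9622.00 − $7200.00) = $621.00 + 16.52% × $2422.00 = $1021.11
Disability Insurance: 7% × $11020.00 = $771.40
Training Fund Levy: 7% × $11020.00 = $771.40
Medical Insurance Levy: 4% × $11020.00 = $440.80
Total: $1021.11 + $771.40 + $771.40 + $440.80 = $3004.71

$3004.71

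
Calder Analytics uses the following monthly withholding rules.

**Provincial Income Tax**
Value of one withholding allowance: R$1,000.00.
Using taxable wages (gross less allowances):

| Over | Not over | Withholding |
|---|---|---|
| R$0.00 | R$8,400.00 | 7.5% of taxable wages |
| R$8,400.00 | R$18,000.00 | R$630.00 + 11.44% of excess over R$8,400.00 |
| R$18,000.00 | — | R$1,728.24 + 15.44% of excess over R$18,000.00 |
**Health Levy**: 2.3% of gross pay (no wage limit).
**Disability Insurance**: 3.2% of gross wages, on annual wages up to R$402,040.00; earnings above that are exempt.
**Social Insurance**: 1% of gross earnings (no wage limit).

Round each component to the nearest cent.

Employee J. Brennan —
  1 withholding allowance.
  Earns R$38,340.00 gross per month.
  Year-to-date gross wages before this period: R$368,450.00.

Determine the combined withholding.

Provincial Income Tax: taxable = R$38,340.00 − 1×R$1,000.00 = R$37,340.00
  R$1,728.24 + 15.44% × (R$37,340.00 − R$18,000.00) = R$1,728.24 + 15.44% × R$19,340.00 = R$4,714.34
Health Levy: 2.3% × R$38,340.00 = R$881.82
Disability Insurance: cap R$402,040.00 − YTD R$368,450.00 = R$33,590.00 subject; 3.2% × R$33,590.00 = R$1,074.88
Social Insurance: 1% × R$38,340.00 = R$383.40
Total: R$4,714.34 + R$881.82 + R$1,074.88 + R$383.40 = R$7,054.44

R$7,054.44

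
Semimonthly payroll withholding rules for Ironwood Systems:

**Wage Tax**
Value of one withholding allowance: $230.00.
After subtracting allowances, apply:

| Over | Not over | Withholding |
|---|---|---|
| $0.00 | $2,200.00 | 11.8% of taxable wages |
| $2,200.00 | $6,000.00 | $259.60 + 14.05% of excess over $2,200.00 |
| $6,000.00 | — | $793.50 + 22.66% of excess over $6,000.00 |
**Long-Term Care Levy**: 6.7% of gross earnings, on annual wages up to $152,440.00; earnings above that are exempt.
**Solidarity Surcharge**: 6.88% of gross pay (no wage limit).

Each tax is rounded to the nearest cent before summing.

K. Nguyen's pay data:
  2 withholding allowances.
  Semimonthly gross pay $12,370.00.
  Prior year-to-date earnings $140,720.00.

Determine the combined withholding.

$3,769.01

Wage Tax: taxable = $12,370.00 − 2×$230.00 = $11,910.00
  $793.50 + 22.66% × ($11,910.00 − $6,000.00) = $793.50 + 22.66% × $5,910.00 = $2,132.71
Long-Term Care Levy: cap $152,440.00 − YTD $140,720.00 = $11,720.00 subject; 6.7% × $11,720.00 = $785.24
Solidarity Surcharge: 6.88% × $12,370.00 = $851.06
Total: $2,132.71 + $785.24 + $851.06 = $3,769.01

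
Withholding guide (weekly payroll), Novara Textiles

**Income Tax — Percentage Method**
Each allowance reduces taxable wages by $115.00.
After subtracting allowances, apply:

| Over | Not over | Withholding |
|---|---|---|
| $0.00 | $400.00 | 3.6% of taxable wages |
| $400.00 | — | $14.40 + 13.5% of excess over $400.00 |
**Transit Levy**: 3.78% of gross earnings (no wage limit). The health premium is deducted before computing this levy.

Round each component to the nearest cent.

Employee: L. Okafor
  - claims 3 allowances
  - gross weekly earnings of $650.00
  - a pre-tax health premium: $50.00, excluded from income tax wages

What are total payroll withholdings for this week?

$31.86

Income Tax: taxable = $650.00 − $50.00 − 3×$115.00 = $255.00
  3.6% × $255.00 = $9.18
Transit Levy: 3.78% × $600.00 = $22.68
Total: $9.18 + $22.68 = $31.86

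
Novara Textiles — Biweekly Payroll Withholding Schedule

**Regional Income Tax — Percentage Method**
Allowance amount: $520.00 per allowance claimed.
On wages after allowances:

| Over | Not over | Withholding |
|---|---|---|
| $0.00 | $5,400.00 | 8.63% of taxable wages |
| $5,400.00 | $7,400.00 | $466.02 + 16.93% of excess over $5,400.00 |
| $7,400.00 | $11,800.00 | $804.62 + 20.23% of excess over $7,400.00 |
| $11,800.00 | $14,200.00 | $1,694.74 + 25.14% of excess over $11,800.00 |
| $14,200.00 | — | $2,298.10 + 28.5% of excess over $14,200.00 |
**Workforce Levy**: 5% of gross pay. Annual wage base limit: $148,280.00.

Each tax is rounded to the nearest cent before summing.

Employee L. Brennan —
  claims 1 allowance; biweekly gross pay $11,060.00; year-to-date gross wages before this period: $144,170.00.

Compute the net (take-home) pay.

$9,414.66

Regional Income Tax: taxable = $11,060.00 − 1×$520.00 = $10,540.00
  $804.62 + 20.23% × ($10,540.00 − $7,400.00) = $804.62 + 20.23% × $3,140.00 = $1,439.84
Workforce Levy: cap $148,280.00 − YTD $144,170.00 = $4,110.00 subject; 5% × $4,110.00 = $205.50
Total withheld: $1,439.84 + $205.50 = $1,645.34
Net pay: $11,060.00 − $1,645.34 = $9,414.66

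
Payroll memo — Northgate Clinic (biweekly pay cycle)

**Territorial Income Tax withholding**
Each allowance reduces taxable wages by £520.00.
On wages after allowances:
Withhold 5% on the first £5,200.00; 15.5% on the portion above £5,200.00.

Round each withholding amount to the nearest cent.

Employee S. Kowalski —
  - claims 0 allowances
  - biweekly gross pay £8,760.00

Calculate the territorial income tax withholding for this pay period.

Territorial Income Tax: taxable = £8,760.00
  £260.00 + 15.5% × (£8,760.00 − £5,200.00) = £260.00 + 15.5% × £3,560.00 = £811.80

£811.80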